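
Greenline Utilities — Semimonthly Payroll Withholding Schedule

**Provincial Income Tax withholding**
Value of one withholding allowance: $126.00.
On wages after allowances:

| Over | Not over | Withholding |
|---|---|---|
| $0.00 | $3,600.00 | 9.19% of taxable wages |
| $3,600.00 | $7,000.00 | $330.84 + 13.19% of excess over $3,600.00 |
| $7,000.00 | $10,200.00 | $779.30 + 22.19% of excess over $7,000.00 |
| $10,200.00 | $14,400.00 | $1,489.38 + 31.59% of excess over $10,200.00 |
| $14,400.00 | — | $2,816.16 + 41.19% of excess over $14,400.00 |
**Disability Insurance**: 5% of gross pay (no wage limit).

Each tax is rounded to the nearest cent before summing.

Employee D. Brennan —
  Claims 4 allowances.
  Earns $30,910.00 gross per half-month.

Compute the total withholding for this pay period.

Provincial Income Tax: taxable = $30,910.00 − 4×$126.00 = $30,406.00
  $2,816.16 + 41.19% × ($30,406.00 − $14,400.00) = $2,816.16 + 41.19% × $16,006.00 = $9,409.03
Disability Insurance: 5% × $30,910.00 = $1,545.50
Total: $9,409.03 + $1,545.50 = $10,954.53

$10,954.53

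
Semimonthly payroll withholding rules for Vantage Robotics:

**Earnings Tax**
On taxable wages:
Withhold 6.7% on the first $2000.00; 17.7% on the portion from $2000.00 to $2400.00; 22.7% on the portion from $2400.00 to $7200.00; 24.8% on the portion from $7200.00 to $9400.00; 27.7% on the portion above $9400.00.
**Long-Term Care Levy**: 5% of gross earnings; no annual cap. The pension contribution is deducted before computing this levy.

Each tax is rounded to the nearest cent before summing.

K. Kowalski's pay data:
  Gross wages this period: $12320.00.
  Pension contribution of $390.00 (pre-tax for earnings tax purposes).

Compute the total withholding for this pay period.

$3137.31

Earnings Tax: taxable = $12320.00 − $390.00 = $11930.00
  $1840.00 + 27.7% × ($11930.00 − $9400.00) = $1840.00 + 27.7% × $2530.00 = $2540.81
Long-Term Care Levy: 5% × $11930.00 = $596.50
Total: $2540.81 + $596.50 = $3137.31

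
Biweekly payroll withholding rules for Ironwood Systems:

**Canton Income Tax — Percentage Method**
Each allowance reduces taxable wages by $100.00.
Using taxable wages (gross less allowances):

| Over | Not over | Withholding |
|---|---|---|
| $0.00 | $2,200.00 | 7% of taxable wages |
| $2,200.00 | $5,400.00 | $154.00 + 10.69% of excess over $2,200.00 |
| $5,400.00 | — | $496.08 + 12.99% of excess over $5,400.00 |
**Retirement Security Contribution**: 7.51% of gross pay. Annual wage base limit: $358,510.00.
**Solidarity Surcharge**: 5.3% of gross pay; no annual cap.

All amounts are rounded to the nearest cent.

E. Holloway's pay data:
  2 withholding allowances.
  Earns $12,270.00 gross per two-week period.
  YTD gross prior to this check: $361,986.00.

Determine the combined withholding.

$2,012.82

Canton Income Tax: taxable = $12,270.00 − 2×$100.00 = $12,070.00
  $496.08 + 12.99% × ($12,070.00 − $5,400.00) = $496.08 + 12.99% × $6,670.00 = $1,362.51
Retirement Security Contribution: YTD $361,986.00 ≥ cap $358,510.00 → $0.00
Solidarity Surcharge: 5.3% × $12,270.00 = $650.31
Total: $1,362.51 + $0.00 + $650.31 = $2,012.82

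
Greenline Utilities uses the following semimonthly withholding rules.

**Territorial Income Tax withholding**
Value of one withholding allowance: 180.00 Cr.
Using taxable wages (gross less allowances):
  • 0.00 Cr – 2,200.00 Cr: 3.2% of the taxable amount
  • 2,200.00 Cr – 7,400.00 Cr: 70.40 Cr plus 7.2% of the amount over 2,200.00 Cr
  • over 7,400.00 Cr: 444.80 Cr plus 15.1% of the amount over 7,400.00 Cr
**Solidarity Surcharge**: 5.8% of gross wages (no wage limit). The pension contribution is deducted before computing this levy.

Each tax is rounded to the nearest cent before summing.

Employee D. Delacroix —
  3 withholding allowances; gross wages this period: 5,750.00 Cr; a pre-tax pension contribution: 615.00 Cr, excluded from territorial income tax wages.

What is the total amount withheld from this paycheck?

540.67 Cr

Territorial Income Tax: taxable = 5,750.00 Cr − 615.00 Cr − 3×180.00 Cr = 4,595.00 Cr
  70.40 Cr + 7.2% × (4,595.00 Cr − 2,200.00 Cr) = 70.40 Cr + 7.2% × 2,395.00 Cr = 242.84 Cr
Solidarity Surcharge: 5.8% × 5,135.00 Cr = 297.83 Cr
Total: 242.84 Cr + 297.83 Cr = 540.67 Cr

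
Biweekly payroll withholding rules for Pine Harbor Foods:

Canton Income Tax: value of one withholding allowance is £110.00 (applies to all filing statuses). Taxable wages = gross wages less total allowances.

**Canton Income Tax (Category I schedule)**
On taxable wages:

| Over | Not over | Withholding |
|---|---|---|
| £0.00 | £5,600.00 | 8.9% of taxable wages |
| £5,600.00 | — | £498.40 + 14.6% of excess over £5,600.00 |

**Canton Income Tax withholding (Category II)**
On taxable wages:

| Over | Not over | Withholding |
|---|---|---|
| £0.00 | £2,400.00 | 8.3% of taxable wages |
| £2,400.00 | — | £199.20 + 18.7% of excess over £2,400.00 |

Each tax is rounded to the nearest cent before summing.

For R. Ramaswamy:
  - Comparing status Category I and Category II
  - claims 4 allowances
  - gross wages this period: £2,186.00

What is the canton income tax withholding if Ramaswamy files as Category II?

£144.92

Canton Income Tax (Category II): taxable = £2,186.00 − 4×£110.00 = £1,746.00
  8.3% × £1,746.00 = £144.92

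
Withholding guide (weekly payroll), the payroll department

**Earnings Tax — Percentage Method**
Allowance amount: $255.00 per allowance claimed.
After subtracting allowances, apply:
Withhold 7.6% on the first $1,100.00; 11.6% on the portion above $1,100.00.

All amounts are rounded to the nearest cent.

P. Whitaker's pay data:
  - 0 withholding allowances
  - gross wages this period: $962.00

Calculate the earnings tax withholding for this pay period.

$73.11

Earnings Tax: taxable = $962.00
  7.6% × $962.00 = $73.11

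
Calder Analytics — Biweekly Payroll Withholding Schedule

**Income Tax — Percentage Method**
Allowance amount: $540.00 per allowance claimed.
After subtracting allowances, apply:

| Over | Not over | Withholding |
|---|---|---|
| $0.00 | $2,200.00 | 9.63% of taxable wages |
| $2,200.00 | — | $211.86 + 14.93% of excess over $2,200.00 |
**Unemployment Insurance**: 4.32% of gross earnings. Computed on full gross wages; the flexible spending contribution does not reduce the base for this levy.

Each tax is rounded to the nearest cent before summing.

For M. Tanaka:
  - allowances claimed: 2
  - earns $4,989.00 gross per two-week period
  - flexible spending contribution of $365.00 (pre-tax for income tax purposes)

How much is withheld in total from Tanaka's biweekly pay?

Income Tax: taxable = $4,989.00 − $365.00 − 2×$540.00 = $3,544.00
  $211.86 + 14.93% × ($3,544.00 − $2,200.00) = $211.86 + 14.93% × $1,344.00 = $412.52
Unemployment Insurance: 4.32% × $4,989.00 = $215.52
Total: $412.52 + $215.52 = $628.04

$628.04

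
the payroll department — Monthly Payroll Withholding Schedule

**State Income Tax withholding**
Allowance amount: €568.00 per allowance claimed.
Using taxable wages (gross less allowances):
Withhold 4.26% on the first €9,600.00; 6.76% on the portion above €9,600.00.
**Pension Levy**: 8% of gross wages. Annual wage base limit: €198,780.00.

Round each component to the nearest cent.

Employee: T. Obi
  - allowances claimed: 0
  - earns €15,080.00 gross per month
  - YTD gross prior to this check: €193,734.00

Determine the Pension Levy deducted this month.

Pension Levy: cap €198,780.00 − YTD €193,734.00 = €5,046.00 subject; 8% × €5,046.00 = €403.68

€403.68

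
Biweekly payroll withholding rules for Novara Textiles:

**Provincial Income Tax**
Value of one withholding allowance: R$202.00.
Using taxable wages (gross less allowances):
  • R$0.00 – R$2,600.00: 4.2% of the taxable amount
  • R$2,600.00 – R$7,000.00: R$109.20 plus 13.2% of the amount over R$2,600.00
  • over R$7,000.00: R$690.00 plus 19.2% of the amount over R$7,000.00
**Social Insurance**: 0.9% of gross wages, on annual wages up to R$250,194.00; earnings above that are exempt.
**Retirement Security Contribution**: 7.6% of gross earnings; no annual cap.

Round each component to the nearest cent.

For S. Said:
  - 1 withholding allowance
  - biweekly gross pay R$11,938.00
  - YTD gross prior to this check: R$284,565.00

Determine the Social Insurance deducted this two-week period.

R$0.00

Social Insurance: YTD R$284,565.00 ≥ cap R$250,194.00 → R$0.00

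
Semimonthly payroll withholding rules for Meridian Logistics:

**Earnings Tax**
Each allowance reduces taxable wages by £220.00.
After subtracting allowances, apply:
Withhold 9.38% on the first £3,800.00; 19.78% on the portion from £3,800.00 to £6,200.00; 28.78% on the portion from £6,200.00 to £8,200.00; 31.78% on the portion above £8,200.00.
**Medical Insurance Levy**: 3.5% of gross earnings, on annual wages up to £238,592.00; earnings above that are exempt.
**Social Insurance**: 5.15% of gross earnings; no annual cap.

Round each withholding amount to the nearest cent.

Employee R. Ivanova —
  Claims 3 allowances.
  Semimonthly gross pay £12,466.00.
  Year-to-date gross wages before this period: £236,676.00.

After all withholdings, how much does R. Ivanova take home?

£9,204.19

Earnings Tax: taxable = £12,466.00 − 3×£220.00 = £11,806.00
  £1,406.76 + 31.78% × (£11,806.00 − £8,200.00) = £1,406.76 + 31.78% × £3,606.00 = £2,552.75
Medical Insurance Levy: cap £238,592.00 − YTD £236,676.00 = £1,916.00 subject; 3.5% × £1,916.00 = £67.06
Social Insurance: 5.15% × £12,466.00 = £642.00
Total withheld: £2,552.75 + £67.06 + £642.00 = £3,261.81
Net pay: £12,466.00 − £3,261.81 = £9,204.19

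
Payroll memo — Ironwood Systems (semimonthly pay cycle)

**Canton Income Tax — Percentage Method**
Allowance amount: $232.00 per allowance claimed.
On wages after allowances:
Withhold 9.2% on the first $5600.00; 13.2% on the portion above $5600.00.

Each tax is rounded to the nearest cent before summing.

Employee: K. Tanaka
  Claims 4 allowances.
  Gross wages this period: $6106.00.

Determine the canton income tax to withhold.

Canton Income Tax: taxable = $6106.00 − 4×$232.00 = $5178.00
  9.2% × $5178.00 = $476.38

$476.38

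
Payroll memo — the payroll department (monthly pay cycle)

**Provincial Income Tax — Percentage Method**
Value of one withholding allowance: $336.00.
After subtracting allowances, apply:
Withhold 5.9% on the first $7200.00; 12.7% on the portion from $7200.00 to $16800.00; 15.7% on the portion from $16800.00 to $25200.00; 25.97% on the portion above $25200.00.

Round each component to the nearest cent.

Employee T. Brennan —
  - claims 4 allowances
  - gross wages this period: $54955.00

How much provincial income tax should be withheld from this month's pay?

$10341.14

Provincial Income Tax: taxable = $54955.00 − 4×$336.00 = $53611.00
  $2962.80 + 25.97% × ($53611.00 − $25200.00) = $2962.80 + 25.97% × $28411.00 = $10341.14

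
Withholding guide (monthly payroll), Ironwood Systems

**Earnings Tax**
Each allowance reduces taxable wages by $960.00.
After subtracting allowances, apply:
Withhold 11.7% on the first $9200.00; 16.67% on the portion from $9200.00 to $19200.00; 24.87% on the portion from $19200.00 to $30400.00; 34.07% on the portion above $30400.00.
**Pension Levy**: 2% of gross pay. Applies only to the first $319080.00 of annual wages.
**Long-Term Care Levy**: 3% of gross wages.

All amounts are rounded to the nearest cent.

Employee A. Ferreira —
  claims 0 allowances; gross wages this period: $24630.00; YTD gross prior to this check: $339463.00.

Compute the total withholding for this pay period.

Earnings Tax: taxable = $24630.00
  $2743.40 + 24.87% × ($24630.00 − $19200.00) = $2743.40 + 24.87% × $5430.00 = $4093.84
Pension Levy: YTD $339463.00 ≥ cap $319080.00 → $0.00
Long-Term Care Levy: 3% × $24630.00 = $738.90
Total: $4093.84 + $0.00 + $738.90 = $4832.74

$4832.74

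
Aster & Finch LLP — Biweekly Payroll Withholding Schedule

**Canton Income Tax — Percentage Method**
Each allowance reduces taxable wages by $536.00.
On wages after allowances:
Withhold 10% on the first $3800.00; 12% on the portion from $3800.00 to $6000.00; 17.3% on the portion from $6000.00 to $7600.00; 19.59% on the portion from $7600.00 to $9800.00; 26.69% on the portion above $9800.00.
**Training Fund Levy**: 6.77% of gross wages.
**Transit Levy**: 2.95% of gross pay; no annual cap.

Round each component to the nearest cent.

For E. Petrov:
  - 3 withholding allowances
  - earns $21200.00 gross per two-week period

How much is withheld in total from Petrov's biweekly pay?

$6025.90

Canton Income Tax: taxable = $21200.00 − 3×$536.00 = $19592.00
  $1351.78 + 26.69% × ($19592.00 − $9800.00) = $1351.78 + 26.69% × $9792.00 = $3965.26
Training Fund Levy: 6.77% × $21200.00 = $1435.24
Transit Levy: 2.95% × $21200.00 = $625.40
Total: $3965.26 + $1435.24 + $625.40 = $6025.90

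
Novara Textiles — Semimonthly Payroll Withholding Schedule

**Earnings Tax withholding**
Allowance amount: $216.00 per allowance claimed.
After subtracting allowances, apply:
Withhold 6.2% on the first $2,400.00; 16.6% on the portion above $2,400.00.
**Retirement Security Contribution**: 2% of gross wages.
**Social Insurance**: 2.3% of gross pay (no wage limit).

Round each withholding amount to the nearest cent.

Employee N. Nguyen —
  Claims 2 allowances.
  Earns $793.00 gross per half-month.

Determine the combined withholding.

Earnings Tax: taxable = $793.00 − 2×$216.00 = $361.00
  6.2% × $361.00 = $22.38
Retirement Security Contribution: 2% × $793.00 = $15.86
Social Insurance: 2.3% × $793.00 = $18.24
Total: $22.38 + $15.86 + $18.24 = $56.48

$56.48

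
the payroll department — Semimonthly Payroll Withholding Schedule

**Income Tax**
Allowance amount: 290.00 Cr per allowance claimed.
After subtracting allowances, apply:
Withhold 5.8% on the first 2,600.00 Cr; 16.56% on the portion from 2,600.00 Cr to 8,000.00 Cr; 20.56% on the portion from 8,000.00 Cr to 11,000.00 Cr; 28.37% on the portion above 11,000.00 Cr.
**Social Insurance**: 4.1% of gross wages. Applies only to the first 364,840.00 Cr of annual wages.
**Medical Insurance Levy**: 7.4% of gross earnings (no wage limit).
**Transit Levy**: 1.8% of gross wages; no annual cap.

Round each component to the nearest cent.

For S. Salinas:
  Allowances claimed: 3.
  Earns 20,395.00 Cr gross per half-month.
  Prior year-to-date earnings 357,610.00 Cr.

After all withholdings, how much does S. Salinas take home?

Income Tax: taxable = 20,395.00 Cr − 3×290.00 Cr = 19,525.00 Cr
  1,661.84 Cr + 28.37% × (19,525.00 Cr − 11,000.00 Cr) = 1,661.84 Cr + 28.37% × 8,525.00 Cr = 4,080.38 Cr
Social Insurance: cap 364,840.00 Cr − YTD 357,610.00 Cr = 7,230.00 Cr subject; 4.1% × 7,230.00 Cr = 296.43 Cr
Medical Insurance Levy: 7.4% × 20,395.00 Cr = 1,509.23 Cr
Transit Levy: 1.8% × 20,395.00 Cr = 367.11 Cr
Total withheld: 4,080.38 Cr + 296.43 Cr + 1,509.23 Cr + 367.11 Cr = 6,253.15 Cr
Net pay: 20,395.00 Cr − 6,253.15 Cr = 14,141.85 Cr

14,141.85 Cr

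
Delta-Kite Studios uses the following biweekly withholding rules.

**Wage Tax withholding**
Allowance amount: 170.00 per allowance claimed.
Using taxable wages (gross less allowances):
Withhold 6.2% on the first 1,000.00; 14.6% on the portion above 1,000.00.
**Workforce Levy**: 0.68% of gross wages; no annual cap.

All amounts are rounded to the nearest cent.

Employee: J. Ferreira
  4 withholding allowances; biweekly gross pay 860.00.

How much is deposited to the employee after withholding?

Wage Tax: taxable = 860.00 − 4×170.00 = 180.00
  6.2% × 180.00 = 11.16
Workforce Levy: 0.68% × 860.00 = 5.85
Total withheld: 11.16 + 5.85 = 17.01
Net pay: 860.00 − 17.01 = 842.99

842.99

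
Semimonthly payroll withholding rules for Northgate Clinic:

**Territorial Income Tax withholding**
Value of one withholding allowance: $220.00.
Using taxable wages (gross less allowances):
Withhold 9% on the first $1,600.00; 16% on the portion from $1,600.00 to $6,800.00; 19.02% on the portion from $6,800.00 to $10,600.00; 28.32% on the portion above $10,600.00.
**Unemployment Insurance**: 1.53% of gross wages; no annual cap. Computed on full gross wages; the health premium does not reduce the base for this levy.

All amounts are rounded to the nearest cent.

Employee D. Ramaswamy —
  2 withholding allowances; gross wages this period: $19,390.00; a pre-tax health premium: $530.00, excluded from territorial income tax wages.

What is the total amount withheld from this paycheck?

$4,210.05

Territorial Income Tax: taxable = $19,390.00 − $530.00 − 2×$220.00 = $18,420.00
  $1,698.76 + 28.32% × ($18,420.00 − $10,600.00) = $1,698.76 + 28.32% × $7,820.00 = $3,913.38
Unemployment Insurance: 1.53% × $19,390.00 = $296.67
Total: $3,913.38 + $296.67 = $4,210.05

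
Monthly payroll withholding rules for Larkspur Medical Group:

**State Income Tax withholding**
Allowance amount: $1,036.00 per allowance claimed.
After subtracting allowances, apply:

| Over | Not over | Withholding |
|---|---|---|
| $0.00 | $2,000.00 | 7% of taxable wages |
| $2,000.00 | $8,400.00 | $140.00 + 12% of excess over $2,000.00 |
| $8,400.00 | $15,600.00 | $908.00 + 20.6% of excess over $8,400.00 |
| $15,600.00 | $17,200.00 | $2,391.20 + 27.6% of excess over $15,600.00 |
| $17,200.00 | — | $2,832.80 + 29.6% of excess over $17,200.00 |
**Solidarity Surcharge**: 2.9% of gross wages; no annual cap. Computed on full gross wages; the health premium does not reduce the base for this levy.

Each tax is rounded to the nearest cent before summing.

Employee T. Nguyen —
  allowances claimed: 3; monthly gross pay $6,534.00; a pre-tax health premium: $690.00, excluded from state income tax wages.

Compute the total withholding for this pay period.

State Income Tax: taxable = $6,534.00 − $690.00 − 3×$1,036.00 = $2,736.00
  $140.00 + 12% × ($2,736.00 − $2,000.00) = $140.00 + 12% × $736.00 = $228.32
Solidarity Surcharge: 2.9% × $6,534.00 = $189.49
Total: $228.32 + $189.49 = $417.81

$417.81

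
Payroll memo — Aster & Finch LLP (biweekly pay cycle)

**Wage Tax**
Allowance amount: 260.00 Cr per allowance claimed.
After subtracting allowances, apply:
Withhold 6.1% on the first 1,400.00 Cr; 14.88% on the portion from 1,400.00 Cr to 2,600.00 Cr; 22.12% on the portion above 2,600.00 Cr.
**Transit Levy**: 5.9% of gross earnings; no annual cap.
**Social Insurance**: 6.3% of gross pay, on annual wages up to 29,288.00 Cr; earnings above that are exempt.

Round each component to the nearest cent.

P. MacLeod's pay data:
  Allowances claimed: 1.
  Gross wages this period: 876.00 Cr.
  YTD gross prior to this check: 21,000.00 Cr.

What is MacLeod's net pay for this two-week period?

Wage Tax: taxable = 876.00 Cr − 1×260.00 Cr = 616.00 Cr
  6.1% × 616.00 Cr = 37.58 Cr
Transit Levy: 5.9% × 876.00 Cr = 51.68 Cr
Social Insurance: 6.3% × 876.00 Cr = 55.19 Cr
Total withheld: 37.58 Cr + 51.68 Cr + 55.19 Cr = 144.45 Cr
Net pay: 876.00 Cr − 144.45 Cr = 731.55 Cr

731.55 Cr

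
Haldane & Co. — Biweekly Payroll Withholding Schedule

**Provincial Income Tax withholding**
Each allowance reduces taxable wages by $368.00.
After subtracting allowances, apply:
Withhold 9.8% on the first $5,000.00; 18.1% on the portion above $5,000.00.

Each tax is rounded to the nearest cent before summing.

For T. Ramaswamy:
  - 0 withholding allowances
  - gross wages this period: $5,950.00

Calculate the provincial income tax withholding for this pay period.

$661.95

Provincial Income Tax: taxable = $5,950.00
  $490.00 + 18.1% × ($5,950.00 − $5,000.00) = $490.00 + 18.1% × $950.00 = $661.95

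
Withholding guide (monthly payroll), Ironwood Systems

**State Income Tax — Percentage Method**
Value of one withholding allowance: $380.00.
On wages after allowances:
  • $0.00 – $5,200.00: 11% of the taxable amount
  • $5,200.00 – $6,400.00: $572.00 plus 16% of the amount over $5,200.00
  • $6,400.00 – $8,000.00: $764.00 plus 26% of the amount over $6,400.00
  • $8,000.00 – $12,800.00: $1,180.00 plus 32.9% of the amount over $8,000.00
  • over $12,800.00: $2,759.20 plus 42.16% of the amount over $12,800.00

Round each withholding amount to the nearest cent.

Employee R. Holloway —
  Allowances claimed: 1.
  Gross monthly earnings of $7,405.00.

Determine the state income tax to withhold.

State Income Tax: taxable = $7,405.00 − 1×$380.00 = $7,025.00
  $764.00 + 26% × ($7,025.00 − $6,400.00) = $764.00 + 26% × $625.00 = $926.50

$926.50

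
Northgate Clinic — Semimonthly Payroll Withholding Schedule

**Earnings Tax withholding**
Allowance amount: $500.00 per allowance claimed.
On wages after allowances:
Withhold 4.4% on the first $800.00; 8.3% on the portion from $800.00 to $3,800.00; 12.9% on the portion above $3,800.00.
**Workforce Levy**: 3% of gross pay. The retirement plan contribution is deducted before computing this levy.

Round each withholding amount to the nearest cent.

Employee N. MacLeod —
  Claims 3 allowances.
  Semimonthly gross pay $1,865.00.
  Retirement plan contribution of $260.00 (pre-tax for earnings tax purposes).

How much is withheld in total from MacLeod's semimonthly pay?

$52.77

Earnings Tax: taxable = $1,865.00 − $260.00 − 3×$500.00 = $105.00
  4.4% × $105.00 = $4.62
Workforce Levy: 3% × $1,605.00 = $48.15
Total: $4.62 + $48.15 = $52.77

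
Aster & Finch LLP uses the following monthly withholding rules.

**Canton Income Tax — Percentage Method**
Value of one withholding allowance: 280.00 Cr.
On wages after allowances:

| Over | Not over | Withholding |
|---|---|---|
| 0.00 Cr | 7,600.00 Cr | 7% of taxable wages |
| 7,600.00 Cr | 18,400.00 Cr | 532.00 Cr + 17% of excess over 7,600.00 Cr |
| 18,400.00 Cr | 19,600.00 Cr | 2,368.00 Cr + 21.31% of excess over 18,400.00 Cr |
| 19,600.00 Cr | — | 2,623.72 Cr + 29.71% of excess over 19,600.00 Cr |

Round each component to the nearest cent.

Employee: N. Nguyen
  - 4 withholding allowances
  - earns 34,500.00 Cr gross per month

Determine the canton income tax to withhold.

6,717.76 Cr

Canton Income Tax: taxable = 34,500.00 Cr − 4×280.00 Cr = 33,380.00 Cr
  2,623.72 Cr + 29.71% × (33,380.00 Cr − 19,600.00 Cr) = 2,623.72 Cr + 29.71% × 13,780.00 Cr = 6,717.76 Cr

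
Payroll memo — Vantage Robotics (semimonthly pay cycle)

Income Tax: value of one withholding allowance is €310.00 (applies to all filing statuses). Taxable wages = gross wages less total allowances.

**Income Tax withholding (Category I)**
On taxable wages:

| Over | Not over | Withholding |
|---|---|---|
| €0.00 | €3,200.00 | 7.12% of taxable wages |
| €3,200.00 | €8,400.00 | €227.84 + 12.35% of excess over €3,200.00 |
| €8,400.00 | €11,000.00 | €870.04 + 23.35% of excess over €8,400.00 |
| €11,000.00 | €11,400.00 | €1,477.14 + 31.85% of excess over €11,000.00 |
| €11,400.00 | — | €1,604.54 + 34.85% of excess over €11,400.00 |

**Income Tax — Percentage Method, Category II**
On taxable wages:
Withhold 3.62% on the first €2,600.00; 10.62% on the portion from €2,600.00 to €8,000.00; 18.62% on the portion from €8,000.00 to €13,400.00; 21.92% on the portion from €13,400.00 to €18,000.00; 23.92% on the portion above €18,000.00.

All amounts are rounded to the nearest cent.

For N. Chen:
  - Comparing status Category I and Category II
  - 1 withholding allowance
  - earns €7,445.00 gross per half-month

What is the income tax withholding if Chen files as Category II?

€575.74

Income Tax (Category II): taxable = €7,445.00 − 1×€310.00 = €7,135.00
  €94.12 + 10.62% × (€7,135.00 − €2,600.00) = €94.12 + 10.62% × €4,535.00 = €575.74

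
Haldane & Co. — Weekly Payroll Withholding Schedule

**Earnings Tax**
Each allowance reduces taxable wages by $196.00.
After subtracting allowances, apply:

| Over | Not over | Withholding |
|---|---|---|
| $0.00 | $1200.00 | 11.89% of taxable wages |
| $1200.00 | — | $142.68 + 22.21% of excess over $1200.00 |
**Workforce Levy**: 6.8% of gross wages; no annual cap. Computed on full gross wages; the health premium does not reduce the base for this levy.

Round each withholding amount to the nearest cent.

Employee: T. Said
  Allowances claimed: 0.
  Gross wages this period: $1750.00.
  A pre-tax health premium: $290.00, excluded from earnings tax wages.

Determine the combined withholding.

Earnings Tax: taxable = $1750.00 − $290.00 = $1460.00
  $142.68 + 22.21% × ($1460.00 − $1200.00) = $142.68 + 22.21% × $260.00 = $200.43
Workforce Levy: 6.8% × $1750.00 = $119.00
Total: $200.43 + $119.00 = $319.43

$319.43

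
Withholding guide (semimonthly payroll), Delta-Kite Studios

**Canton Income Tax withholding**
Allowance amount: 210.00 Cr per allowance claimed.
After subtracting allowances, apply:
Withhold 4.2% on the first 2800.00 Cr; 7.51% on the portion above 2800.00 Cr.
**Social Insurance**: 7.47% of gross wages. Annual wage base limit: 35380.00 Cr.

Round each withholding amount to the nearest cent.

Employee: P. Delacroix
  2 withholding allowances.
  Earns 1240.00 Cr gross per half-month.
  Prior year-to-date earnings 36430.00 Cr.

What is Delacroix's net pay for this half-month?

Canton Income Tax: taxable = 1240.00 Cr − 2×210.00 Cr = 820.00 Cr
  4.2% × 820.00 Cr = 34.44 Cr
Social Insurance: YTD 36430.00 Cr ≥ cap 35380.00 Cr → 0.00 Cr
Total withheld: 34.44 Cr + 0.00 Cr = 34.44 Cr
Net pay: 1240.00 Cr − 34.44 Cr = 1205.56 Cr

1205.56 Cr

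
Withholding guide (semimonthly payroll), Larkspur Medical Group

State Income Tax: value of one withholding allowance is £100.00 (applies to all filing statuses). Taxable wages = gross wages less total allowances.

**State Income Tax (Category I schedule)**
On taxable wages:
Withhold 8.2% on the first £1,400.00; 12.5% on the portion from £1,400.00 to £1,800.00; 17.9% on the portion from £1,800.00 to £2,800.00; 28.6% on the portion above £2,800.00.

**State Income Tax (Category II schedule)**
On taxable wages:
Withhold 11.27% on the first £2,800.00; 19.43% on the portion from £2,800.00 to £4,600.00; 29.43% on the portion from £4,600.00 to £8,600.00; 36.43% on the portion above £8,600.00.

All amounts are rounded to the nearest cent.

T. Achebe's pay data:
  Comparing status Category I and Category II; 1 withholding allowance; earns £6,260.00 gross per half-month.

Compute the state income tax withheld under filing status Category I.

£1,304.76

State Income Tax (Category I): taxable = £6,260.00 − 1×£100.00 = £6,160.00
  £343.80 + 28.6% × (£6,160.00 − £2,800.00) = £343.80 + 28.6% × £3,360.00 = £1,304.76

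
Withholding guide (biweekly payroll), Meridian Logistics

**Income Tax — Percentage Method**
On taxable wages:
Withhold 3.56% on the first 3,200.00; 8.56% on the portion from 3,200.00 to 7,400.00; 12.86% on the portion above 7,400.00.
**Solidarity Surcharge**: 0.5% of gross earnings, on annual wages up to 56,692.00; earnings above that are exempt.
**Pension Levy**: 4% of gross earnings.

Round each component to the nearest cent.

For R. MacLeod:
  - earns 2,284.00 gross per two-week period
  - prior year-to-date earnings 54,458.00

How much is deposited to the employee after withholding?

Income Tax: taxable = 2,284.00
  3.56% × 2,284.00 = 81.31
Solidarity Surcharge: cap 56,692.00 − YTD 54,458.00 = 2,234.00 subject; 0.5% × 2,234.00 = 11.17
Pension Levy: 4% × 2,284.00 = 91.36
Total withheld: 81.31 + 11.17 + 91.36 = 183.84
Net pay: 2,284.00 − 183.84 = 2,100.16

2,100.16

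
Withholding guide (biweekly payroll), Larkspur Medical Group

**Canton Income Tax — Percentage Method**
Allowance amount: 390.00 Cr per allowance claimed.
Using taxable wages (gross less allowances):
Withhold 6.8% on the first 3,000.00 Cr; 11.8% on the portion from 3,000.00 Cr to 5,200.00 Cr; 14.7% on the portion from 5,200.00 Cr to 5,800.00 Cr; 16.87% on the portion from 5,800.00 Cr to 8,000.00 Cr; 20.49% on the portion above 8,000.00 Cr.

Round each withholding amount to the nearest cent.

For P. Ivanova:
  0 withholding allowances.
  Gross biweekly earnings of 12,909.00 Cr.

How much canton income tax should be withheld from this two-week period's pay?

1,928.79 Cr

Canton Income Tax: taxable = 12,909.00 Cr
  922.94 Cr + 20.49% × (12,909.00 Cr − 8,000.00 Cr) = 922.94 Cr + 20.49% × 4,909.00 Cr = 1,928.79 Cr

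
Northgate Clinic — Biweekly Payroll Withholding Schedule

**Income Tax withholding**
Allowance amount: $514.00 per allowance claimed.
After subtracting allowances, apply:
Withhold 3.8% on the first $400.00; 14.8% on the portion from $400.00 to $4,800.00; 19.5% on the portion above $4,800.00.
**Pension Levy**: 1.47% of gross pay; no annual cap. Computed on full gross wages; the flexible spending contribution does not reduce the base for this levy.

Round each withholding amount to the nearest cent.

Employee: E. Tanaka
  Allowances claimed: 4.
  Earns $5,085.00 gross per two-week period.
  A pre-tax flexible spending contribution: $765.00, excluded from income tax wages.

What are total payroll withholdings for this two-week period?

Income Tax: taxable = $5,085.00 − $765.00 − 4×$514.00 = $2,264.00
  $15.20 + 14.8% × ($2,264.00 − $400.00) = $15.20 + 14.8% × $1,864.00 = $291.07
Pension Levy: 1.47% × $5,085.00 = $74.75
Total: $291.07 + $74.75 = $365.82

$365.82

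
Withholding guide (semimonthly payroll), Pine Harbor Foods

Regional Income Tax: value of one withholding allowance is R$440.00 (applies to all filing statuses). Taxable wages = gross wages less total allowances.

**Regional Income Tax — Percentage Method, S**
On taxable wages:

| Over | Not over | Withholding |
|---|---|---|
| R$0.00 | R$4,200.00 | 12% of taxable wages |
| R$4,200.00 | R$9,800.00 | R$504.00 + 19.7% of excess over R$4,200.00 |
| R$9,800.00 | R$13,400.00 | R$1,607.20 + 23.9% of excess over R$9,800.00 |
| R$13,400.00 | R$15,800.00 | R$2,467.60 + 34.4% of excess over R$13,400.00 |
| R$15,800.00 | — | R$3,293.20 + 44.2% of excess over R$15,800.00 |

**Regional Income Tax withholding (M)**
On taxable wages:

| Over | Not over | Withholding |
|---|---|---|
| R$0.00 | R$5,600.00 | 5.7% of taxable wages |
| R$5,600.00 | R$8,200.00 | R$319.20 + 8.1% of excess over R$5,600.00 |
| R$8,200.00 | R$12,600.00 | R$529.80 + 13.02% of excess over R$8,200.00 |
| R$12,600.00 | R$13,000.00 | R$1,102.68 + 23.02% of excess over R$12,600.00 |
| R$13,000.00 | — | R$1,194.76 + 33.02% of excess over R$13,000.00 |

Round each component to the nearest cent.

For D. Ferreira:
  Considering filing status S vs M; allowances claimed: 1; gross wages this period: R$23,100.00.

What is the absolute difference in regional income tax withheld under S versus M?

R$1,940.83

Regional Income Tax (S): taxable = R$23,100.00 − 1×R$440.00 = R$22,660.00
  R$3,293.20 + 44.2% × (R$22,660.00 − R$15,800.00) = R$3,293.20 + 44.2% × R$6,860.00 = R$6,325.32
Regional Income Tax (M): taxable = R$23,100.00 − 1×R$440.00 = R$22,660.00
  R$1,194.76 + 33.02% × (R$22,660.00 − R$13,000.00) = R$1,194.76 + 33.02% × R$9,660.00 = R$4,384.49
Difference: |R$6,325.32 − R$4,384.49| = R$1,940.83 (higher under S)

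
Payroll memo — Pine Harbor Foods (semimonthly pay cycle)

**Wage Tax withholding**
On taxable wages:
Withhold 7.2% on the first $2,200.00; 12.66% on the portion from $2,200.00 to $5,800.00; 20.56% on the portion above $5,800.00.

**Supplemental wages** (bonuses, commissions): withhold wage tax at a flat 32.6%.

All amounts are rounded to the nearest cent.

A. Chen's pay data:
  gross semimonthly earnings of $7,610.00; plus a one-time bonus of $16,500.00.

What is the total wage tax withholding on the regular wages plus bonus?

Wage Tax: taxable = $7,610.00
  $614.16 + 20.56% × ($7,610.00 − $5,800.00) = $614.16 + 20.56% × $1,810.00 = $986.30
Supplemental (32.6% flat on bonus): 32.6% × $16,500.00 = $5,379.00
Total wage tax: $986.30 + $5,379.00 = $6,365.30

$6,365.30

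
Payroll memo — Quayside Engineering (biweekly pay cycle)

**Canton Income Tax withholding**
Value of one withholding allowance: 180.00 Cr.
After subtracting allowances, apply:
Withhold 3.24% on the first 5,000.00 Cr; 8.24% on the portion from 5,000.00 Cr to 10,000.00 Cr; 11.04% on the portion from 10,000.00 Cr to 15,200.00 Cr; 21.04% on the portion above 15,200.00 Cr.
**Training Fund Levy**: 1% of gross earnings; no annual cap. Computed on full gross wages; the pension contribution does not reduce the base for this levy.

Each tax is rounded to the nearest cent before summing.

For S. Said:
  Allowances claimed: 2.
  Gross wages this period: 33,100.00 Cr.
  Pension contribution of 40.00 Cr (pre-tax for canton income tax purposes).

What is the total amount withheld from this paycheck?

5,161.08 Cr

Canton Income Tax: taxable = 33,100.00 Cr − 40.00 Cr − 2×180.00 Cr = 32,700.00 Cr
  1,148.08 Cr + 21.04% × (32,700.00 Cr − 15,200.00 Cr) = 1,148.08 Cr + 21.04% × 17,500.00 Cr = 4,830.08 Cr
Training Fund Levy: 1% × 33,100.00 Cr = 331.00 Cr
Total: 4,830.08 Cr + 331.00 Cr = 5,161.08 Cr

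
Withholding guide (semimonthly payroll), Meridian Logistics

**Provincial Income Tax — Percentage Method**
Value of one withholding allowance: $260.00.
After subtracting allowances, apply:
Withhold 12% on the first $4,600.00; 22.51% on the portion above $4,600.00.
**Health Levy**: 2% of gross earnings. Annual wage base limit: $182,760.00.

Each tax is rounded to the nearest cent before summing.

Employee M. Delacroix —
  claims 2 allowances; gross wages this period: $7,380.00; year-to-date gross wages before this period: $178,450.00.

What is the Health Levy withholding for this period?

Health Levy: cap $182,760.00 − YTD $178,450.00 = $4,310.00 subject; 2% × $4,310.00 = $86.20

$86.20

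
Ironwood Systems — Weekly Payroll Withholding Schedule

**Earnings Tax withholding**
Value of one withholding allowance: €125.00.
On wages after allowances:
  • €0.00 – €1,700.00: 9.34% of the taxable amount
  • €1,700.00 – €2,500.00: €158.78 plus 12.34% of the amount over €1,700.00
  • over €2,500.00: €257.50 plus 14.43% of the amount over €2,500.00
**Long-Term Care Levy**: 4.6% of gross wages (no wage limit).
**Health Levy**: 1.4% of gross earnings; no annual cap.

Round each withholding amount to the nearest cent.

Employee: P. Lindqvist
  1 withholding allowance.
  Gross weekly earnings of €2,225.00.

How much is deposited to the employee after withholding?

€1,883.36

Earnings Tax: taxable = €2,225.00 − 1×€125.00 = €2,100.00
  €158.78 + 12.34% × (€2,100.00 − €1,700.00) = €158.78 + 12.34% × €400.00 = €208.14
Long-Term Care Levy: 4.6% × €2,225.00 = €102.35
Health Levy: 1.4% × €2,225.00 = €31.15
Total withheld: €208.14 + €102.35 + €31.15 = €341.64
Net pay: €2,225.00 − €341.64 = €1,883.36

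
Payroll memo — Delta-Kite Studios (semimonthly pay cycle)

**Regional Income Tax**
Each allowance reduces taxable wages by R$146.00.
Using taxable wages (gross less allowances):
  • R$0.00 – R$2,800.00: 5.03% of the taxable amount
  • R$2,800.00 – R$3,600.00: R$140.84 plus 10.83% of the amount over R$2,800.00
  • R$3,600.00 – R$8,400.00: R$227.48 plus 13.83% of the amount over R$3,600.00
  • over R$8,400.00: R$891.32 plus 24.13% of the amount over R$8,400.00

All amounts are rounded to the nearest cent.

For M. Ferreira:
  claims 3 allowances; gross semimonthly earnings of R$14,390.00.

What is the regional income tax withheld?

R$2,231.02

Regional Income Tax: taxable = R$14,390.00 − 3×R$146.00 = R$13,952.00
  R$891.32 + 24.13% × (R$13,952.00 − R$8,400.00) = R$891.32 + 24.13% × R$5,552.00 = R$2,231.02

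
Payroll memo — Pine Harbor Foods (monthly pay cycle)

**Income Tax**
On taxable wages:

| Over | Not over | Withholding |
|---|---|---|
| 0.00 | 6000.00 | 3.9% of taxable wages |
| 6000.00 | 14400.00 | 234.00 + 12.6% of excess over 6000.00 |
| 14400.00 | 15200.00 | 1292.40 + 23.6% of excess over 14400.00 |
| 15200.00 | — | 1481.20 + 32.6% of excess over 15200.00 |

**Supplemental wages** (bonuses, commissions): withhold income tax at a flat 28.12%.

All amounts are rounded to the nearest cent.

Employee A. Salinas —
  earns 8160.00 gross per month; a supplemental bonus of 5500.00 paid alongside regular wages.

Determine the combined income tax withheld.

Income Tax: taxable = 8160.00
  234.00 + 12.6% × (8160.00 − 6000.00) = 234.00 + 12.6% × 2160.00 = 506.16
Supplemental (28.12% flat on bonus): 28.12% × 5500.00 = 1546.60
Total income tax: 506.16 + 1546.60 = 2052.76

2052.76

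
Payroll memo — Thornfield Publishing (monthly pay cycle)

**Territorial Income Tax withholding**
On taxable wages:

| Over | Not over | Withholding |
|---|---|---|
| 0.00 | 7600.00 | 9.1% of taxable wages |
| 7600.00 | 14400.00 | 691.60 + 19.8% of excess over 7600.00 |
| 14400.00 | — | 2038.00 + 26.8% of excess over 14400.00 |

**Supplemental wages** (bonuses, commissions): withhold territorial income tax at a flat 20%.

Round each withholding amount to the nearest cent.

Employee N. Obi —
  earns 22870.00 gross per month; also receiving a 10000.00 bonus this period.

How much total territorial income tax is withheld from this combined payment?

6307.96

Territorial Income Tax: taxable = 22870.00
  2038.00 + 26.8% × (22870.00 − 14400.00) = 2038.00 + 26.8% × 8470.00 = 4307.96
Supplemental (20% flat on bonus): 20% × 10000.00 = 2000.00
Total territorial income tax: 4307.96 + 2000.00 = 6307.96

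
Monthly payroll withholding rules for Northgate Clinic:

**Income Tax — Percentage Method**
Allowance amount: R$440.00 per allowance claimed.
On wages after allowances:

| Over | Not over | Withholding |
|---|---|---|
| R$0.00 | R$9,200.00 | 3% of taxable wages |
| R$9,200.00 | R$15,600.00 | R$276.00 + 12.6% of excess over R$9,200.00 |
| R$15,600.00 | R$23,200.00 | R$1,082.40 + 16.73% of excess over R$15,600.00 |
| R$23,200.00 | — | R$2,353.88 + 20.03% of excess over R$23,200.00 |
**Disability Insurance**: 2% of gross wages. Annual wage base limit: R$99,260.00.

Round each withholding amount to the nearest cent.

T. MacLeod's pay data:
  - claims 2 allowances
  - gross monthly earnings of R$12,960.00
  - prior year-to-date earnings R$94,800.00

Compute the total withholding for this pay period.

R$728.08

Income Tax: taxable = R$12,960.00 − 2×R$440.00 = R$12,080.00
  R$276.00 + 12.6% × (R$12,080.00 − R$9,200.00) = R$276.00 + 12.6% × R$2,880.00 = R$638.88
Disability Insurance: cap R$99,260.00 − YTD R$94,800.00 = R$4,460.00 subject; 2% × R$4,460.00 = R$89.20
Total: R$638.88 + R$89.20 = R$728.08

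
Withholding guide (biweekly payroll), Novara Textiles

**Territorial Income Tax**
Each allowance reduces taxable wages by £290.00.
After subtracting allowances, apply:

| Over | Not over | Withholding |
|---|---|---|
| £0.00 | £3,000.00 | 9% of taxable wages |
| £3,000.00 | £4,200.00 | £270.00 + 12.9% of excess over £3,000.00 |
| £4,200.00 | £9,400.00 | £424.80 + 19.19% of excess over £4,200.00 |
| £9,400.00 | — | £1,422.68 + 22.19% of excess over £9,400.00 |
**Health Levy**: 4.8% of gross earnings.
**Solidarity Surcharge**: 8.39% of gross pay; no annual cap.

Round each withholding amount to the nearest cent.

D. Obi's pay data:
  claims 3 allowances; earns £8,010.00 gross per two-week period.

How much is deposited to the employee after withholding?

£5,964.49

Territorial Income Tax: taxable = £8,010.00 − 3×£290.00 = £7,140.00
  £424.80 + 19.19% × (£7,140.00 − £4,200.00) = £424.80 + 19.19% × £2,940.00 = £988.99
Health Levy: 4.8% × £8,010.00 = £384.48
Solidarity Surcharge: 8.39% × £8,010.00 = £672.04
Total withheld: £988.99 + £384.48 + £672.04 = £2,045.51
Net pay: £8,010.00 − £2,045.51 = £5,964.49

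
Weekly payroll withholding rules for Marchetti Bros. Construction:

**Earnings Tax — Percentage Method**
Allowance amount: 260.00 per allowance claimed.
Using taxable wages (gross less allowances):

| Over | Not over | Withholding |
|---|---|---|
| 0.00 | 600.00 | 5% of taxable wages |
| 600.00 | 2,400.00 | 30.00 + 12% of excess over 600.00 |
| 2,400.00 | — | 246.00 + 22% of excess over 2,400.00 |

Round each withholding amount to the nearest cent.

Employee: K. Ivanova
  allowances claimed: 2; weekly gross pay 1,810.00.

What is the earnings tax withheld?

Earnings Tax: taxable = 1,810.00 − 2×260.00 = 1,290.00
  30.00 + 12% × (1,290.00 − 600.00) = 30.00 + 12% × 690.00 = 112.80

112.80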